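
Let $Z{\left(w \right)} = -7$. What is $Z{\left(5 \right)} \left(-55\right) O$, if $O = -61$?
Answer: $-23485$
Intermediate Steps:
$Z{\left(5 \right)} \left(-55\right) O = \left(-7\right) \left(-55\right) \left(-61\right) = 385 \left(-61\right) = -23485$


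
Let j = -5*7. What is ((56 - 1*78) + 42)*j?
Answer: -700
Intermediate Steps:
j = -35
((56 - 1*78) + 42)*j = ((56 - 1*78) + 42)*(-35) = ((56 - 78) + 42)*(-35) = (-22 + 42)*(-35) = 20*(-35) = -700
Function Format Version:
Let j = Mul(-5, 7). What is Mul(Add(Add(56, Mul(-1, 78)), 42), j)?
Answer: -700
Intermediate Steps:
j = -35
Mul(Add(Add(56, Mul(-1, 78)), 42), j) = Mul(Add(Add(56, Mul(-1, 78)), 42), -35) = Mul(Add(Add(56, -78), 42), -35) = Mul(Add(-22, 42), -35) = Mul(20, -35) = -700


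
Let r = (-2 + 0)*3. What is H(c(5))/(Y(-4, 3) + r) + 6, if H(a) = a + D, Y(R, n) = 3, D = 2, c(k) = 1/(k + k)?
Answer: 53/10 ≈ 5.3000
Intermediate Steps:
c(k) = 1/(2*k)
r = -6 (r = -2*3 = -6)
H(a) = 2 + a (H(a) = a + 2 = 2 + a)
H(c(5))/(Y(-4, 3) + r) + 6 = (2 + (1/2)/5)/(3 - 6) + 6 = (2 + (1/2)*(1/5))/(-3) + 6 = (2 + 1/10)*(-1/3) + 6 = (21/10)*(-1/3) + 6 = -7/10 + 6 = 53/10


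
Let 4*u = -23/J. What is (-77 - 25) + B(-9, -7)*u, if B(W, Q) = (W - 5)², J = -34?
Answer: -2341/34 ≈ -68.853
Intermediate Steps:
u = 23/136 (u = (-23/(-34))/4 = (-23*(-1/34))/4 = (¼)*(23/34) = 23/136 ≈ 0.16912)
B(W, Q) = (-5 + W)²
(-77 - 25) + B(-9, -7)*u = (-77 - 25) + (-5 - 9)²*(23/136) = -102 + (-14)²*(23/136) = -102 + 196*(23/136) = -102 + 1127/34 = -2341/34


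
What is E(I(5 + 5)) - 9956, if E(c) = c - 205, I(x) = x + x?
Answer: -10141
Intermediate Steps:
I(x) = 2*x
E(c) = -205 + c
E(I(5 + 5)) - 9956 = (-205 + 2*(5 + 5)) - 9956 = (-205 + 2*10) - 9956 = (-205 + 20) - 9956 = -185 - 9956 = -10141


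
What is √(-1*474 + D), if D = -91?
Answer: I*√565 ≈ 23.77*I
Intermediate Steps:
√(-1*474 + D) = √(-1*474 - 91) = √(-474 - 91) = √(-565) = I*√565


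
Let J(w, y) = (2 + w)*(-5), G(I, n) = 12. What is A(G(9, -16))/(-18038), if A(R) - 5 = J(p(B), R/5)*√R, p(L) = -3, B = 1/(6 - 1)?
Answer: -5/18038 - 5*√3/9019 ≈ -0.0012374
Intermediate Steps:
B = ⅕ (B = 1/5 = ⅕ ≈ 0.20000)
J(w, y) = -10 - 5*w
A(R) = 5 + 5*√R (A(R) = 5 + (-10 - 5*(-3))*√R = 5 + (-10 + 15)*√R = 5 + 5*√R)
A(G(9, -16))/(-18038) = (5 + 5*√12)/(-18038) = (5 + 5*(2*√3))*(-1/18038) = (5 + 10*√3)*(-1/18038) = -5/18038 - 5*√3/9019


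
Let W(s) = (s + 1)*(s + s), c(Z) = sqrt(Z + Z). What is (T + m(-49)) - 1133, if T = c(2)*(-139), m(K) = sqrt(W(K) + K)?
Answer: -1411 + 7*sqrt(95) ≈ -1342.8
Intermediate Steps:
c(Z) = sqrt(2)*sqrt(Z) (c(Z) = sqrt(2*Z) = sqrt(2)*sqrt(Z))
W(s) = 2*s*(1 + s) (W(s) = (1 + s)*(2*s) = 2*s*(1 + s))
m(K) = sqrt(K + 2*K*(1 + K)) (m(K) = sqrt(2*K*(1 + K) + K) = sqrt(K + 2*K*(1 + K)))
T = -278 (T = (sqrt(2)*sqrt(2))*(-139) = 2*(-139) = -278)
(T + m(-49)) - 1133 = (-278 + sqrt(-49*(3 + 2*(-49)))) - 1133 = (-278 + sqrt(-49*(3 - 98))) - 1133 = (-278 + sqrt(-49*(-95))) - 1133 = (-278 + sqrt(4655)) - 1133 = (-278 + 7*sqrt(95)) - 1133 = -1411 + 7*sqrt(95)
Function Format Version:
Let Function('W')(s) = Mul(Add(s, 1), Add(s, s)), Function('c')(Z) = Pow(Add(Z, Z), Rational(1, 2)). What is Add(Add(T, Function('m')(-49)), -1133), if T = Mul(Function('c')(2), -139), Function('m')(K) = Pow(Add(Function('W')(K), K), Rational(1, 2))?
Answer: Add(-1411, Mul(7, Pow(95, Rational(1, 2)))) ≈ -1342.8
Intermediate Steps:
Function('c')(Z) = Mul(Pow(2, Rational(1, 2)), Pow(Z, Rational(1, 2))) (Function('c')(Z) = Pow(Mul(2, Z), Rational(1, 2)) = Mul(Pow(2, Rational(1, 2)), Pow(Z, Rational(1, 2))))
Function('W')(s) = Mul(2, s, Add(1, s)) (Function('W')(s) = Mul(Add(1, s), Mul(2, s)) = Mul(2, s, Add(1, s)))
Function('m')(K) = Pow(Add(K, Mul(2, K, Add(1, K))), Rational(1, 2)) (Function('m')(K) = Pow(Add(Mul(2, K, Add(1, K)), K), Rational(1, 2)) = Pow(Add(K, Mul(2, K, Add(1, K))), Rational(1, 2)))
T = -278 (T = Mul(Mul(Pow(2, Rational(1, 2)), Pow(2, Rational(1, 2))), -139) = Mul(2, -139) = -278)
Add(Add(T, Function('m')(-49)), -1133) = Add(Add(-278, Pow(Mul(-49, Add(3, Mul(2, -49))), Rational(1, 2))), -1133) = Add(Add(-278, Pow(Mul(-49, Add(3, -98)), Rational(1, 2))), -1133) = Add(Add(-278, Pow(Mul(-49, -95), Rational(1, 2))), -1133) = Add(Add(-278, Pow(4655, Rational(1, 2))), -1133) = Add(Add(-278, Mul(7, Pow(95, Rational(1, 2)))), -1133) = Add(-1411, Mul(7, Pow(95, Rational(1, 2))))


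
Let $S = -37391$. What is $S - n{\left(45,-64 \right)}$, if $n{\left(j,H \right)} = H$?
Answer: $-37327$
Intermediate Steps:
$S - n{\left(45,-64 \right)} = -37391 - -64 = -37391 + 64 = -37327$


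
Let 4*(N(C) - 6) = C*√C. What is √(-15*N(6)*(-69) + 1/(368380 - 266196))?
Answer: √(16210537226986 + 4052634300360*√6)/51092 ≈ 100.06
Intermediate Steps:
N(C) = 6 + C^(3/2)/4 (N(C) = 6 + (C*√C)/4 = 6 + C^(3/2)/4)
√(-15*N(6)*(-69) + 1/(368380 - 266196)) = √(-15*(6 + 6^(3/2)/4)*(-69) + 1/(368380 - 266196)) = √(-15*(6 + (6*√6)/4)*(-69) + 1/102184) = √(-15*(6 + 3*√6/2)*(-69) + 1/102184) = √((-90 - 45*√6/2)*(-69) + 1/102184) = √((6210 + 3105*√6/2) + 1/102184) = √(634562641/102184 + 3105*√6/2)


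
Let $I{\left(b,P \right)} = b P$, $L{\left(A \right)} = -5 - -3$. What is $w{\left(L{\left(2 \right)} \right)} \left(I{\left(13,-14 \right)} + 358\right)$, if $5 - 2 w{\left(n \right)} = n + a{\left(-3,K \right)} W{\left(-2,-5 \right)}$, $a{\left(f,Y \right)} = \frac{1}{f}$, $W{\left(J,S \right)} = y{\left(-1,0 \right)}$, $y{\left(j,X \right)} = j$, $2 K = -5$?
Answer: $\frac{1760}{3} \approx 586.67$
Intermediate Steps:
$K = - \frac{5}{2}$ ($K = \frac{1}{2} \left(-5\right) = - \frac{5}{2} \approx -2.5$)
$W{\left(J,S \right)} = -1$
$L{\left(A \right)} = -2$ ($L{\left(A \right)} = -5 + 3 = -2$)
$I{\left(b,P \right)} = P b$
$w{\left(n \right)} = \frac{7}{3} - \frac{n}{2}$ ($w{\left(n \right)} = \frac{5}{2} - \frac{n + \frac{1}{-3} \left(-1\right)}{2} = \frac{5}{2} - \frac{n - - \frac{1}{3}}{2} = \frac{5}{2} - \frac{n + \frac{1}{3}}{2} = \frac{5}{2} - \frac{\frac{1}{3} + n}{2} = \frac{5}{2} - \left(\frac{1}{6} + \frac{n}{2}\right) = \frac{7}{3} - \frac{n}{2}$)
$w{\left(L{\left(2 \right)} \right)} \left(I{\left(13,-14 \right)} + 358\right) = \left(\frac{7}{3} - -1\right) \left(\left(-14\right) 13 + 358\right) = \left(\frac{7}{3} + 1\right) \left(-182 + 358\right) = \frac{10}{3} \cdot 176 = \frac{1760}{3}$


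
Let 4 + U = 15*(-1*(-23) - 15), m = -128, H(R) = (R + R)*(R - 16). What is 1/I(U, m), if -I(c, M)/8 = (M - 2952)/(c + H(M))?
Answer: 1849/1232 ≈ 1.5008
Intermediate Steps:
H(R) = 2*R*(-16 + R) (H(R) = (2*R)*(-16 + R) = 2*R*(-16 + R))
U = 116 (U = -4 + 15*(-1*(-23) - 15) = -4 + 15*(23 - 15) = -4 + 15*8 = -4 + 120 = 116)
I(c, M) = -8*(-2952 + M)/(c + 2*M*(-16 + M)) (I(c, M) = -8*(M - 2952)/(c + 2*M*(-16 + M)) = -8*(-2952 + M)/(c + 2*M*(-16 + M)))
1/I(U, m) = 1/(8*(2952 - 1*(-128))/(116 + 2*(-128)*(-16 - 128))) = 1/(8*(2952 + 128)/(116 + 2*(-128)*(-144))) = 1/(8*3080/(116 + 36864)) = 1/(8*3080/36980) = 1/(8*(1/36980)*3080) = 1/(1232/1849) = 1849/1232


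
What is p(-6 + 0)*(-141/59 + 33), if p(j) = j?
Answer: -10836/59 ≈ -183.66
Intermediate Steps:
p(-6 + 0)*(-141/59 + 33) = (-6 + 0)*(-141/59 + 33) = -6*(-141*1/59 + 33) = -6*(-141/59 + 33) = -6*1806/59 = -10836/59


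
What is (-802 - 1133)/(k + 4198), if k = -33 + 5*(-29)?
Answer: -129/268 ≈ -0.48134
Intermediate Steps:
k = -178 (k = -33 - 145 = -178)
(-802 - 1133)/(k + 4198) = (-802 - 1133)/(-178 + 4198) = -1935/4020 = -1935*1/4020 = -129/268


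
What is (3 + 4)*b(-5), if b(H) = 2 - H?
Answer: 49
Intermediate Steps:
(3 + 4)*b(-5) = (3 + 4)*(2 - 1*(-5)) = 7*(2 + 5) = 7*7 = 49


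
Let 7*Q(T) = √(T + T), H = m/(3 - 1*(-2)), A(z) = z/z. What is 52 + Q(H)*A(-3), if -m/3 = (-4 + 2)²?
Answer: 52 + 2*I*√30/35 ≈ 52.0 + 0.31298*I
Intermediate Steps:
A(z) = 1
m = -12 (m = -3*(-4 + 2)² = -3*(-2)² = -3*4 = -12)
H = -12/5 (H = -12/(3 - 1*(-2)) = -12/(3 + 2) = -12/5 ≈ -2.4000)
Q(T) = √2*√T/7 (Q(T) = √(T + T)/7 = √(2*T)/7 = (√2*√T)/7 = √2*√T/7)
52 + Q(H)*A(-3) = 52 + (√2*√(-12/5)/7)*1 = 52 + (√2*(2*I*√15/5)/7)*1 = 52 + (2*I*√30/35)*1 = 52 + 2*I*√30/35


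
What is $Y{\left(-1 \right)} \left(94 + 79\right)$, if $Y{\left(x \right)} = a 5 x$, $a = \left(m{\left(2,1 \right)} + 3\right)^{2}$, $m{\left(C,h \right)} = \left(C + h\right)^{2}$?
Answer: $-124560$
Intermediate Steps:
$a = 144$ ($a = \left(\left(2 + 1\right)^{2} + 3\right)^{2} = \left(3^{2} + 3\right)^{2} = \left(9 + 3\right)^{2} = 12^{2} = 144$)
$Y{\left(x \right)} = 720 x$ ($Y{\left(x \right)} = 144 \cdot 5 x = 720 x$)
$Y{\left(-1 \right)} \left(94 + 79\right) = 720 \left(-1\right) \left(94 + 79\right) = \left(-720\right) 173 = -124560$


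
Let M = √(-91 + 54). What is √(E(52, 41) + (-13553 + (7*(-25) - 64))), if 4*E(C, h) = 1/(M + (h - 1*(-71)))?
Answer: √((-6178815 - 55168*I*√37)/(112 + I*√37))/2 ≈ 5.1461e-7 - 117.44*I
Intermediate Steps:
M = I*√37 (M = √(-37) = I*√37 ≈ 6.0828*I)
E(C, h) = 1/(4*(71 + h + I*√37)) (E(C, h) = 1/(4*(I*√37 + (h - 1*(-71)))) = 1/(4*(I*√37 + (h + 71))) = 1/(4*(I*√37 + (71 + h))) = 1/(4*(71 + h + I*√37)))
√(E(52, 41) + (-13553 + (7*(-25) - 64))) = √(1/(4*(71 + 41 + I*√37)) + (-13553 + (7*(-25) - 64))) = √(1/(4*(112 + I*√37)) + (-13553 + (-175 - 64))) = √(1/(4*(112 + I*√37)) + (-13553 - 239)) = √(1/(4*(112 + I*√37)) - 13792) = √(-13792 + 1/(4*(112 + I*√37)))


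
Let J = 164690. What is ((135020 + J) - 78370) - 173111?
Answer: 48229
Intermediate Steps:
((135020 + J) - 78370) - 173111 = ((135020 + 164690) - 78370) - 173111 = (299710 - 78370) - 173111 = 221340 - 173111 = 48229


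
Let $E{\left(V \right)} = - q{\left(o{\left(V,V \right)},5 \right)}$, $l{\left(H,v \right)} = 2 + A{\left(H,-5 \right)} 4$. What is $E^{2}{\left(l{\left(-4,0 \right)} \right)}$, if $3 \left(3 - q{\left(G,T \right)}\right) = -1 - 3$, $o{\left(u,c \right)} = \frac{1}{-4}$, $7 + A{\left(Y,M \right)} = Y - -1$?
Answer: $\frac{169}{9} \approx 18.778$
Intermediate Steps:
$A{\left(Y,M \right)} = -6 + Y$ ($A{\left(Y,M \right)} = -7 + \left(Y - -1\right) = -7 + \left(Y + 1\right) = -7 + \left(1 + Y\right) = -6 + Y$)
$o{\left(u,c \right)} = - \frac{1}{4}$
$l{\left(H,v \right)} = -22 + 4 H$ ($l{\left(H,v \right)} = 2 + \left(-6 + H\right) 4 = 2 + \left(-24 + 4 H\right) = -22 + 4 H$)
$q{\left(G,T \right)} = \frac{13}{3}$ ($q{\left(G,T \right)} = 3 - \frac{-1 - 3}{3} = 3 - - \frac{4}{3} = 3 + \frac{4}{3} = \frac{13}{3}$)
$E{\left(V \right)} = - \frac{13}{3}$ ($E{\left(V \right)} = \left(-1\right) \frac{13}{3} = - \frac{13}{3}$)
$E^{2}{\left(l{\left(-4,0 \right)} \right)} = \left(- \frac{13}{3}\right)^{2} = \frac{169}{9}$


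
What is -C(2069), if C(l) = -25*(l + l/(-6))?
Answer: 258625/6 ≈ 43104.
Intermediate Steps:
C(l) = -125*l/6 (C(l) = -25*(l + l*(-1/6)) = -25*(l - l/6) = -125*l/6)
-C(2069) = -(-125)*2069/6 = -1*(-258625/6) = 258625/6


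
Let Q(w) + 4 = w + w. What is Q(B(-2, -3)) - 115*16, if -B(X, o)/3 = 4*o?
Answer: -1772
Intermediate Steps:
B(X, o) = -12*o
Q(w) = -4 + 2*w (Q(w) = -4 + (w + w) = -4 + 2*w)
Q(B(-2, -3)) - 115*16 = (-4 + 2*(-12*(-3))) - 115*16 = (-4 + 2*36) - 1840 = (-4 + 72) - 1840 = 68 - 1840 = -1772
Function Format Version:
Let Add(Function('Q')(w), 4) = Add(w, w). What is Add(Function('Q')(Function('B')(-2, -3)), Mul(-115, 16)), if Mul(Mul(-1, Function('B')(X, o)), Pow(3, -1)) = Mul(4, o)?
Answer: -1772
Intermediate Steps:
Function('B')(X, o) = Mul(-12, o) (Function('B')(X, o) = Mul(-3, Mul(4, o)) = Mul(-12, o))
Function('Q')(w) = Add(-4, Mul(2, w)) (Function('Q')(w) = Add(-4, Add(w, w)) = Add(-4, Mul(2, w)))
Add(Function('Q')(Function('B')(-2, -3)), Mul(-115, 16)) = Add(Add(-4, Mul(2, Mul(-12, -3))), Mul(-115, 16)) = Add(Add(-4, Mul(2, 36)), -1840) = Add(Add(-4, 72), -1840) = Add(68, -1840) = -1772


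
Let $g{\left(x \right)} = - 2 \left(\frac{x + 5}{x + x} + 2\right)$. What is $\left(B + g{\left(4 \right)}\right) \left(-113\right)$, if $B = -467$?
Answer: $\frac{213909}{4} \approx 53477.0$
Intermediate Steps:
$g{\left(x \right)} = -4 - \frac{5 + x}{x}$ ($g{\left(x \right)} = - 2 \left(\frac{5 + x}{2 x} + 2\right) = - 2 \left(2 + \frac{5 + x}{2 x}\right) = -4 - \frac{5 + x}{x}$)
$\left(B + g{\left(4 \right)}\right) \left(-113\right) = \left(-467 - \left(5 + \frac{5}{4}\right)\right) \left(-113\right) = \left(-467 - \frac{25}{4}\right) \left(-113\right) = \left(- \frac{1893}{4}\right) \left(-113\right) = \frac{213909}{4}$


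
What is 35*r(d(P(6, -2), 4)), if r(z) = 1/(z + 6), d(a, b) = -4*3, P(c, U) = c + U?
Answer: -35/6 ≈ -5.8333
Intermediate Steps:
P(c, U) = U + c
d(a, b) = -12
r(z) = 1/(6 + z)
35*r(d(P(6, -2), 4)) = 35/(6 - 12) = 35/(-6) = 35*(-1/6) = -35/6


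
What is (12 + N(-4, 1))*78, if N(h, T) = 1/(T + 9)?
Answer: 4719/5 ≈ 943.80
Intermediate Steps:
N(h, T) = 1/(9 + T)
(12 + N(-4, 1))*78 = (12 + 1/(9 + 1))*78 = (12 + 1/10)*78 = (121/10)*78 = 4719/5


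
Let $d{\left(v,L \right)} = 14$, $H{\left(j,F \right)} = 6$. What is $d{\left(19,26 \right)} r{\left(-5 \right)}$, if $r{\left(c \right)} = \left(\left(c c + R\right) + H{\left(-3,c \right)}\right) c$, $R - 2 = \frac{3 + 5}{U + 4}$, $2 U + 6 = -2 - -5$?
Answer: $-2534$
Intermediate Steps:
$U = - \frac{3}{2}$ ($U = -3 + \frac{-2 - -5}{2} = -3 + \frac{-2 + 5}{2} = -3 + \frac{1}{2} \cdot 3 = -3 + \frac{3}{2} = - \frac{3}{2} \approx -1.5$)
$R = \frac{26}{5}$ ($R = 2 + \frac{3 + 5}{- \frac{3}{2} + 4} = 2 + \frac{8}{\frac{5}{2}} = 2 + 8 \cdot \frac{2}{5} = 2 + \frac{16}{5} = \frac{26}{5} \approx 5.2$)
$r{\left(c \right)} = c \left(\frac{56}{5} + c^{2}\right)$ ($r{\left(c \right)} = \left(\left(c c + \frac{26}{5}\right) + 6\right) c = \left(\left(c^{2} + \frac{26}{5}\right) + 6\right) c = \left(\left(\frac{26}{5} + c^{2}\right) + 6\right) c = \left(\frac{56}{5} + c^{2}\right) c = c \left(\frac{56}{5} + c^{2}\right)$)
$d{\left(19,26 \right)} r{\left(-5 \right)} = 14 \left(- 5 \left(\frac{56}{5} + \left(-5\right)^{2}\right)\right) = 14 \left(- 5 \left(\frac{56}{5} + 25\right)\right) = 14 \left(\left(-5\right) \frac{181}{5}\right) = 14 \left(-181\right) = -2534$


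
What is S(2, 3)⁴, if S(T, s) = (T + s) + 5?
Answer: 10000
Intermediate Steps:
S(T, s) = 5 + T + s
S(2, 3)⁴ = (5 + 2 + 3)⁴ = 10⁴ = 10000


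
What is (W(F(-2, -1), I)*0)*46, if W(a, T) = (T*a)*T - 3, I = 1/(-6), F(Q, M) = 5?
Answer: 0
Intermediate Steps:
I = -⅙ ≈ -0.16667
W(a, T) = -3 + a*T² (W(a, T) = a*T² - 3 = -3 + a*T²)
(W(F(-2, -1), I)*0)*46 = ((-3 + 5*(-⅙)²)*0)*46 = ((-3 + 5*(1/36))*0)*46 = ((-3 + 5/36)*0)*46 = -103/36*0*46 = 0*46 = 0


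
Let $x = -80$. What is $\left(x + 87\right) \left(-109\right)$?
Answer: $-763$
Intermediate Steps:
$\left(x + 87\right) \left(-109\right) = \left(-80 + 87\right) \left(-109\right) = 7 \left(-109\right) = -763$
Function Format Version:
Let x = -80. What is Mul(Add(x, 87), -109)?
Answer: -763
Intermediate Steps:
Mul(Add(x, 87), -109) = Mul(Add(-80, 87), -109) = Mul(7, -109) = -763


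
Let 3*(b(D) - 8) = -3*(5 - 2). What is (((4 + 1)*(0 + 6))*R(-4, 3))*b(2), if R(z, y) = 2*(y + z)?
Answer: -300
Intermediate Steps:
b(D) = 5 (b(D) = 8 + (-3*(5 - 2))/3 = 8 + (-3*3)/3 = 8 + (⅓)*(-9) = 8 - 3 = 5)
R(z, y) = 2*y + 2*z
(((4 + 1)*(0 + 6))*R(-4, 3))*b(2) = (((4 + 1)*(0 + 6))*(2*3 + 2*(-4)))*5 = ((5*6)*(6 - 8))*5 = (30*(-2))*5 = -60*5 = -300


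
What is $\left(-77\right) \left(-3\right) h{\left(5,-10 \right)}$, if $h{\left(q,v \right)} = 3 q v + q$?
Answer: $-33495$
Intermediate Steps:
$h{\left(q,v \right)} = q + 3 q v$ ($h{\left(q,v \right)} = 3 q v + q = q + 3 q v$)
$\left(-77\right) \left(-3\right) h{\left(5,-10 \right)} = \left(-77\right) \left(-3\right) 5 \left(1 + 3 \left(-10\right)\right) = 231 \cdot 5 \left(1 - 30\right) = 231 \cdot 5 \left(-29\right) = 231 \left(-145\right) = -33495$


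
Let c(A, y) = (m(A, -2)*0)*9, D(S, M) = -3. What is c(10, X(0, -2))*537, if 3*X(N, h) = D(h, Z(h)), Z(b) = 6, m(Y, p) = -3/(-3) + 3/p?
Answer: 0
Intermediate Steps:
m(Y, p) = 1 + 3/p (m(Y, p) = -3*(-⅓) + 3/p = 1 + 3/p)
X(N, h) = -1 (X(N, h) = (⅓)*(-3) = -1)
c(A, y) = 0 (c(A, y) = (((3 - 2)/(-2))*0)*9 = (-½*1*0)*9 = -½*0*9 = 0*9 = 0)
c(10, X(0, -2))*537 = 0*537 = 0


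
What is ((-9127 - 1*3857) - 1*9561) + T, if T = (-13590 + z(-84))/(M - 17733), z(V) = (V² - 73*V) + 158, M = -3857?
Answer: -243373153/10795 ≈ -22545.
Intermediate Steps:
z(V) = 158 + V² - 73*V
T = 122/10795 (T = (-13590 + (158 + (-84)² - 73*(-84)))/(-3857 - 17733) = (-13590 + (158 + 7056 + 6132))/(-21590) = (-13590 + 13346)*(-1/21590) = -244*(-1/21590) = 122/10795 ≈ 0.011302)
((-9127 - 1*3857) - 1*9561) + T = ((-9127 - 1*3857) - 1*9561) + 122/10795 = ((-9127 - 3857) - 9561) + 122/10795 = (-12984 - 9561) + 122/10795 = -22545 + 122/10795 = -243373153/10795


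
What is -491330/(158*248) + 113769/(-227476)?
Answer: -14527963447/1114177448 ≈ -13.039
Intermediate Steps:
-491330/(158*248) + 113769/(-227476) = -491330/39184 + 113769*(-1/227476) = -491330*1/39184 - 113769/227476 = -245665/19592 - 113769/227476 = -14527963447/1114177448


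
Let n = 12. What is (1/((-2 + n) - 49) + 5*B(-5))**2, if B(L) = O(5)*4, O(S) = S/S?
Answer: 606841/1521 ≈ 398.98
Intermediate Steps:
O(S) = 1
B(L) = 4 (B(L) = 1*4 = 4)
(1/((-2 + n) - 49) + 5*B(-5))**2 = (1/((-2 + 12) - 49) + 5*4)**2 = (1/(10 - 49) + 20)**2 = (1/(-39) + 20)**2 = (-1/39 + 20)**2 = (779/39)**2 = 606841/1521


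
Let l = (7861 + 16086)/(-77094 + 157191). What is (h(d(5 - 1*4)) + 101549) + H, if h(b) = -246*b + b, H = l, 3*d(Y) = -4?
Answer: 8159959220/80097 ≈ 1.0188e+5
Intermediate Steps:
d(Y) = -4/3 (d(Y) = (⅓)*(-4) = -4/3)
l = 23947/80097 ≈ 0.29897
H = 23947/80097 ≈ 0.29897
h(b) = -245*b
(h(d(5 - 1*4)) + 101549) + H = (-245*(-4/3) + 101549) + 23947/80097 = (980/3 + 101549) + 23947/80097 = 305627/3 + 23947/80097 = 8159959220/80097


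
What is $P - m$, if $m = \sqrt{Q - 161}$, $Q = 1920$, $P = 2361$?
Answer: $2361 - \sqrt{1759} \approx 2319.1$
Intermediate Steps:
$m = \sqrt{1759}$ ($m = \sqrt{1920 - 161} = \sqrt{1759} \approx 41.94$)
$P - m = 2361 - \sqrt{1759}$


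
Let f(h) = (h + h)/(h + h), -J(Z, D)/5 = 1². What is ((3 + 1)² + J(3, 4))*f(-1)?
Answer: 11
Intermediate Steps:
J(Z, D) = -5 (J(Z, D) = -5*1² = -5*1 = -5)
f(h) = 1 (f(h) = (2*h)/((2*h)) = (2*h)*(1/(2*h)) = 1)
((3 + 1)² + J(3, 4))*f(-1) = ((3 + 1)² - 5)*1 = (4² - 5)*1 = (16 - 5)*1 = 11*1 = 11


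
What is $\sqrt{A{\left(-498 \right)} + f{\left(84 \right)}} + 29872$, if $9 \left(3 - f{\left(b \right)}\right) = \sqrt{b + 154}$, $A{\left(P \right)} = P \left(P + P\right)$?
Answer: $29872 + \frac{\sqrt{4464099 - \sqrt{238}}}{3} \approx 30576.0$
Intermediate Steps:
$A{\left(P \right)} = 2 P^{2}$ ($A{\left(P \right)} = P 2 P = 2 P^{2}$)
$f{\left(b \right)} = 3 - \frac{\sqrt{154 + b}}{9}$ ($f{\left(b \right)} = 3 - \frac{\sqrt{b + 154}}{9} = 3 - \frac{\sqrt{154 + b}}{9}$)
$\sqrt{A{\left(-498 \right)} + f{\left(84 \right)}} + 29872 = \sqrt{2 \left(-498\right)^{2} + \left(3 - \frac{\sqrt{154 + 84}}{9}\right)} + 29872 = \sqrt{2 \cdot 248004 + \left(3 - \frac{\sqrt{238}}{9}\right)} + 29872 = \sqrt{496008 + \left(3 - \frac{\sqrt{238}}{9}\right)} + 29872 = \sqrt{496011 - \frac{\sqrt{238}}{9}} + 29872 = 29872 + \sqrt{496011 - \frac{\sqrt{238}}{9}}$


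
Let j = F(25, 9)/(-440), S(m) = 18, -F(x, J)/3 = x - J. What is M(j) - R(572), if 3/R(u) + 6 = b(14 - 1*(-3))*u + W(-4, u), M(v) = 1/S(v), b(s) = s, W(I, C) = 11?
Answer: 1075/19458 ≈ 0.055247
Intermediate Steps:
F(x, J) = -3*x + 3*J (F(x, J) = -3*(x - J) = -3*x + 3*J)
j = 6/55 (j = (-3*25 + 3*9)/(-440) = (-75 + 27)*(-1/440) = -48*(-1/440) = 6/55 ≈ 0.10909)
M(v) = 1/18
R(u) = 3/(5 + 17*u) (R(u) = 3/(-6 + ((14 - 1*(-3))*u + 11)) = 3/(-6 + ((14 + 3)*u + 11)) = 3/(-6 + (17*u + 11)) = 3/(-6 + (11 + 17*u)) = 3/(5 + 17*u))
M(j) - R(572) = 1/18 - 3/(5 + 17*572) = 1/18 - 3/(5 + 9724) = 1/18 - 3/9729 = 1/18 - 1*1/3243 = 1/18 - 1/3243 = 1075/19458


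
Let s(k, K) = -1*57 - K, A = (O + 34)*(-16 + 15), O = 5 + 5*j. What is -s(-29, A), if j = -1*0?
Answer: 18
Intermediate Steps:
j = 0
O = 5 (O = 5 + 5*0 = 5 + 0 = 5)
A = -39 (A = (5 + 34)*(-16 + 15) = 39*(-1) = -39)
s(k, K) = -57 - K
-s(-29, A) = -(-57 - 1*(-39)) = -(-57 + 39) = -1*(-18) = 18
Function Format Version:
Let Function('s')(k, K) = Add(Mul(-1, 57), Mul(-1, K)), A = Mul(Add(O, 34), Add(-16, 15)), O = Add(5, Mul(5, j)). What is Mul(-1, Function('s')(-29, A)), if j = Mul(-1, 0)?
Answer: 18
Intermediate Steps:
j = 0
O = 5 (O = Add(5, Mul(5, 0)) = Add(5, 0) = 5)
A = -39 (A = Mul(Add(5, 34), Add(-16, 15)) = Mul(39, -1) = -39)
Function('s')(k, K) = Add(-57, Mul(-1, K))
Mul(-1, Function('s')(-29, A)) = Mul(-1, Add(-57, Mul(-1, -39))) = Mul(-1, Add(-57, 39)) = Mul(-1, -18) = 18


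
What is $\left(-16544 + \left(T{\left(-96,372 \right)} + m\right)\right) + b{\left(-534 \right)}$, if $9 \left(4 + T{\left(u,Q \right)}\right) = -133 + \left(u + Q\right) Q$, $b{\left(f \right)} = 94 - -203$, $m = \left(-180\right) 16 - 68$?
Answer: $- \frac{70252}{9} \approx -7805.8$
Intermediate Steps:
$m = -2948$ ($m = -2880 - 68 = -2948$)
$b{\left(f \right)} = 297$ ($b{\left(f \right)} = 94 + 203 = 297$)
$T{\left(u,Q \right)} = - \frac{169}{9} + \frac{Q \left(Q + u\right)}{9}$ ($T{\left(u,Q \right)} = -4 + \frac{-133 + \left(u + Q\right) Q}{9} = -4 + \frac{-133 + \left(Q + u\right) Q}{9} = -4 + \frac{-133 + Q \left(Q + u\right)}{9} = -4 + \left(- \frac{133}{9} + \frac{Q \left(Q + u\right)}{9}\right) = - \frac{169}{9} + \frac{Q \left(Q + u\right)}{9}$)
$\left(-16544 + \left(T{\left(-96,372 \right)} + m\right)\right) + b{\left(-534 \right)} = \left(-16544 + \left(\left(- \frac{169}{9} + \frac{372^{2}}{9} + \frac{1}{9} \cdot 372 \left(-96\right)\right) - 2948\right)\right) + 297 = \left(-16544 - - \frac{75971}{9}\right) + 297 = \left(-16544 + \left(\frac{102503}{9} - 2948\right)\right) + 297 = \left(-16544 + \frac{75971}{9}\right) + 297 = - \frac{72925}{9} + 297 = - \frac{70252}{9}$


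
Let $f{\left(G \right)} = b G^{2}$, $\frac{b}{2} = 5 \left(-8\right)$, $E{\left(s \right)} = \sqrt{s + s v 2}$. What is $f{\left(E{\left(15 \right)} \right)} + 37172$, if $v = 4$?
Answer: $26372$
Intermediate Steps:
$E{\left(s \right)} = 3 \sqrt{s}$ ($E{\left(s \right)} = \sqrt{s + s 4 \cdot 2} = \sqrt{s + 4 s 2} = \sqrt{s + 8 s} = \sqrt{9 s} = 3 \sqrt{s}$)
$b = -80$ ($b = 2 \cdot 5 \left(-8\right) = 2 \left(-40\right) = -80$)
$f{\left(G \right)} = - 80 G^{2}$
$f{\left(E{\left(15 \right)} \right)} + 37172 = - 80 \left(3 \sqrt{15}\right)^{2} + 37172 = \left(-80\right) 135 + 37172 = -10800 + 37172 = 26372$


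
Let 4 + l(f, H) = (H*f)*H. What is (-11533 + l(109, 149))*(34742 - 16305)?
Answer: 44403154564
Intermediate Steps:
l(f, H) = -4 + f*H**2 (l(f, H) = -4 + (H*f)*H = -4 + f*H**2)
(-11533 + l(109, 149))*(34742 - 16305) = (-11533 + (-4 + 109*149**2))*(34742 - 16305) = (-11533 + (-4 + 109*22201))*18437 = (-11533 + (-4 + 2419909))*18437 = (-11533 + 2419905)*18437 = 2408372*18437 = 44403154564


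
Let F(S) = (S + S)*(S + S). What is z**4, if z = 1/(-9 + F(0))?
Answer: 1/6561 ≈ 0.00015242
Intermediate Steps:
F(S) = 4*S**2 (F(S) = (2*S)*(2*S) = 4*S**2)
z = -1/9 (z = 1/(-9 + 4*0**2) = 1/(-9 + 4*0) = 1/(-9 + 0) = 1/(-9) = -1/9 ≈ -0.11111)
z**4 = (-1/9)**4 = 1/6561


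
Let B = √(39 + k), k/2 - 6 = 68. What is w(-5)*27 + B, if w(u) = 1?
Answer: 27 + √187 ≈ 40.675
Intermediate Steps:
k = 148 (k = 12 + 2*68 = 12 + 136 = 148)
B = √187 (B = √(39 + 148) = √187 ≈ 13.675)
w(-5)*27 + B = 1*27 + √187 = 27 + √187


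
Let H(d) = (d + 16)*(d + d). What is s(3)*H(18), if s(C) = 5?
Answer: 6120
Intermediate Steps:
H(d) = 2*d*(16 + d) (H(d) = (16 + d)*(2*d) = 2*d*(16 + d))
s(3)*H(18) = 5*(2*18*(16 + 18)) = 5*(2*18*34) = 5*1224 = 6120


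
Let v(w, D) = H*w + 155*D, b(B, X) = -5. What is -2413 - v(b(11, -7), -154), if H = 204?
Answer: 22477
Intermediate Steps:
v(w, D) = 155*D + 204*w (v(w, D) = 204*w + 155*D = 155*D + 204*w)
-2413 - v(b(11, -7), -154) = -2413 - (155*(-154) + 204*(-5)) = -2413 - (-23870 - 1020) = -2413 - 1*(-24890) = -2413 + 24890 = 22477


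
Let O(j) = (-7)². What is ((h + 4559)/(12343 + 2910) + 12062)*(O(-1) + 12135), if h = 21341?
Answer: 320278346832/2179 ≈ 1.4698e+8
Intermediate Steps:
O(j) = 49
((h + 4559)/(12343 + 2910) + 12062)*(O(-1) + 12135) = ((21341 + 4559)/(12343 + 2910) + 12062)*(49 + 12135) = (25900/15253 + 12062)*12184 = (25900*(1/15253) + 12062)*12184 = (3700/2179 + 12062)*12184 = (26286798/2179)*12184 = 320278346832/2179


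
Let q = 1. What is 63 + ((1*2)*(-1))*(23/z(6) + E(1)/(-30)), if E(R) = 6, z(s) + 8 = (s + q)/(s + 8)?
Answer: 1043/15 ≈ 69.533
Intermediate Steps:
z(s) = -8 + (1 + s)/(8 + s) (z(s) = -8 + (s + 1)/(s + 8) = -8 + (1 + s)/(8 + s))
63 + ((1*2)*(-1))*(23/z(6) + E(1)/(-30)) = 63 + ((1*2)*(-1))*(23/((7*(-9 - 1*6)/(8 + 6))) + 6/(-30)) = 63 + (2*(-1))*(23/((7*(-9 - 6)/14)) + 6*(-1/30)) = 63 - 2*(23/((7*(1/14)*(-15))) - ⅕) = 63 - 2*(23/(-15/2) - ⅕) = 63 - 2*(23*(-2/15) - ⅕) = 63 - 2*(-46/15 - ⅕) = 63 - 2*(-49/15) = 63 + 98/15 = 1043/15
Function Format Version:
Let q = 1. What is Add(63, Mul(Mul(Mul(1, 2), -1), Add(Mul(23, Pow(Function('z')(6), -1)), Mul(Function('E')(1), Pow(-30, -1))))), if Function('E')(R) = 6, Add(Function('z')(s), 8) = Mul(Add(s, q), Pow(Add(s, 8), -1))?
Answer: Rational(1043, 15) ≈ 69.533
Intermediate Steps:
Function('z')(s) = Add(-8, Mul(Pow(Add(8, s), -1), Add(1, s))) (Function('z')(s) = Add(-8, Mul(Add(s, 1), Pow(Add(s, 8), -1))) = Add(-8, Mul(Add(1, s), Pow(Add(8, s), -1))) = Add(-8, Mul(Pow(Add(8, s), -1), Add(1, s))))
Add(63, Mul(Mul(Mul(1, 2), -1), Add(Mul(23, Pow(Function('z')(6), -1)), Mul(Function('E')(1), Pow(-30, -1))))) = Add(63, Mul(Mul(Mul(1, 2), -1), Add(Mul(23, Pow(Mul(7, Pow(Add(8, 6), -1), Add(-9, Mul(-1, 6))), -1)), Mul(6, Pow(-30, -1))))) = Add(63, Mul(Mul(2, -1), Add(Mul(23, Pow(Mul(7, Pow(14, -1), Add(-9, -6)), -1)), Mul(6, Rational(-1, 30))))) = Add(63, Mul(-2, Add(Mul(23, Pow(Mul(7, Rational(1, 14), -15), -1)), Rational(-1, 5)))) = Add(63, Mul(-2, Add(Mul(23, Pow(Rational(-15, 2), -1)), Rational(-1, 5)))) = Add(63, Mul(-2, Add(Mul(23, Rational(-2, 15)), Rational(-1, 5)))) = Add(63, Mul(-2, Add(Rational(-46, 15), Rational(-1, 5)))) = Add(63, Mul(-2, Rational(-49, 15))) = Add(63, Rational(98, 15)) = Rational(1043, 15)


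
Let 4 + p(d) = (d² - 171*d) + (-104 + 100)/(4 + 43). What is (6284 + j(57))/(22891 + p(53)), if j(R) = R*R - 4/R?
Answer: 25538719/44559579 ≈ 0.57314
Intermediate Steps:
j(R) = R² - 4/R
p(d) = -192/47 + d² - 171*d (p(d) = -4 + ((d² - 171*d) + (-104 + 100)/(4 + 43)) = -4 + ((d² - 171*d) - 4/47) = -4 + (-4/47 + d² - 171*d) = -192/47 + d² - 171*d)
(6284 + j(57))/(22891 + p(53)) = (6284 + (-4 + 57³)/57)/(22891 + (-192/47 + 53² - 171*53)) = (6284 + (-4 + 185193)/57)/(22891 + (-192/47 + 2809 - 9063)) = (6284 + (1/57)*185189)/(22891 - 294130/47) = (6284 + 185189/57)/(781747/47) = (543377/57)*(47/781747) = 25538719/44559579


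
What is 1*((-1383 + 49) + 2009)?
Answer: 675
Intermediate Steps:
1*((-1383 + 49) + 2009) = 1*(-1334 + 2009) = 1*675 = 675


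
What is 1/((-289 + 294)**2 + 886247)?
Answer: 1/886272 ≈ 1.1283e-6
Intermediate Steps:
1/((-289 + 294)**2 + 886247) = 1/(5**2 + 886247) = 1/(25 + 886247) = 1/886272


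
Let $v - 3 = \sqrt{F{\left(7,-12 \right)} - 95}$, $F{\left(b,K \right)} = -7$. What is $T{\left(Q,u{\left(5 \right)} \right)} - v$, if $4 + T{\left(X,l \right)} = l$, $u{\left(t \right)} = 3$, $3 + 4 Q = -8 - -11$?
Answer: $-4 - i \sqrt{102} \approx -4.0 - 10.1 i$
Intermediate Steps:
$Q = 0$ ($Q = - \frac{3}{4} + \frac{-8 - -11}{4} = - \frac{3}{4} + \frac{-8 + 11}{4} = - \frac{3}{4} + \frac{1}{4} \cdot 3 = - \frac{3}{4} + \frac{3}{4} = 0$)
$T{\left(X,l \right)} = -4 + l$
$v = 3 + i \sqrt{102}$ ($v = 3 + \sqrt{-7 - 95} = 3 + \sqrt{-102} = 3 + i \sqrt{102} \approx 3.0 + 10.1 i$)
$T{\left(Q,u{\left(5 \right)} \right)} - v = \left(-4 + 3\right) - \left(3 + i \sqrt{102}\right) = -1 - \left(3 + i \sqrt{102}\right) = -4 - i \sqrt{102}$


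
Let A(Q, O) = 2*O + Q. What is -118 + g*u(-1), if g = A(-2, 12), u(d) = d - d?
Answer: -118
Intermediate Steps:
A(Q, O) = Q + 2*O
u(d) = 0
g = 22 (g = -2 + 2*12 = -2 + 24 = 22)
-118 + g*u(-1) = -118 + 22*0 = -118 + 0 = -118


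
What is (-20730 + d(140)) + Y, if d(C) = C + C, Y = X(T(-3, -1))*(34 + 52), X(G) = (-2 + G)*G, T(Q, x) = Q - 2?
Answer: -17440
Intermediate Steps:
T(Q, x) = -2 + Q
X(G) = G*(-2 + G)
Y = 3010 (Y = ((-2 - 3)*(-2 + (-2 - 3)))*(34 + 52) = -5*(-2 - 5)*86 = -5*(-7)*86 = 35*86 = 3010)
d(C) = 2*C
(-20730 + d(140)) + Y = (-20730 + 2*140) + 3010 = (-20730 + 280) + 3010 = -20450 + 3010 = -17440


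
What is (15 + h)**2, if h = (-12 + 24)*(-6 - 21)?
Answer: 95481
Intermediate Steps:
h = -324 (h = 12*(-27) = -324)
(15 + h)**2 = (15 - 324)**2 = (-309)**2 = 95481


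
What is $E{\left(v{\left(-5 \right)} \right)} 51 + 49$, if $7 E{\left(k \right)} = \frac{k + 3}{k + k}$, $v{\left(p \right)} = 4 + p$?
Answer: $\frac{292}{7} \approx 41.714$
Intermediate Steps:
$E{\left(k \right)} = \frac{3 + k}{14 k}$ ($E{\left(k \right)} = \frac{\left(k + 3\right) \frac{1}{k + k}}{7} = \frac{\left(3 + k\right) \frac{1}{2 k}}{7} = \frac{\frac{1}{2} \frac{1}{k} \left(3 + k\right)}{7} = \frac{3 + k}{14 k}$)
$E{\left(v{\left(-5 \right)} \right)} 51 + 49 = \frac{3 + \left(4 - 5\right)}{14 \left(4 - 5\right)} 51 + 49 = \frac{3 - 1}{14 \left(-1\right)} 51 + 49 = \frac{1}{14} \left(-1\right) 2 \cdot 51 + 49 = \left(- \frac{1}{7}\right) 51 + 49 = - \frac{51}{7} + 49 = \frac{292}{7}$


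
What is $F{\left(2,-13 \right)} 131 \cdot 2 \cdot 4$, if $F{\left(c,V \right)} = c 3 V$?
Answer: $-81744$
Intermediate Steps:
$F{\left(c,V \right)} = 3 V c$
$F{\left(2,-13 \right)} 131 \cdot 2 \cdot 4 = 3 \left(-13\right) 2 \cdot 131 \cdot 2 \cdot 4 = - 78 \cdot 131 \cdot 8 = \left(-78\right) 1048 = -81744$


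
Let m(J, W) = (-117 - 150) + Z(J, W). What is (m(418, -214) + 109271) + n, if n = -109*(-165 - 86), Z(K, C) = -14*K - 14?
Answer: 130497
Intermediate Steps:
Z(K, C) = -14 - 14*K
m(J, W) = -281 - 14*J (m(J, W) = (-117 - 150) + (-14 - 14*J) = -267 + (-14 - 14*J) = -281 - 14*J)
n = 27359 (n = -109*(-251) = 27359)
(m(418, -214) + 109271) + n = ((-281 - 14*418) + 109271) + 27359 = ((-281 - 5852) + 109271) + 27359 = (-6133 + 109271) + 27359 = 103138 + 27359 = 130497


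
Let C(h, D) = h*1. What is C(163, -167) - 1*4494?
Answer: -4331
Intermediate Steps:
C(h, D) = h
C(163, -167) - 1*4494 = 163 - 1*4494 = 163 - 4494 = -4331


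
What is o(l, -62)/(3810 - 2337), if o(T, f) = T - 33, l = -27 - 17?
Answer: -77/1473 ≈ -0.052274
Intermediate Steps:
l = -44
o(T, f) = -33 + T
o(l, -62)/(3810 - 2337) = (-33 - 44)/(3810 - 2337) = -77/1473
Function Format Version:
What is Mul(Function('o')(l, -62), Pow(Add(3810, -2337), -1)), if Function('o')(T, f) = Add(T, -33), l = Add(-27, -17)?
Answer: Rational(-77, 1473) ≈ -0.052274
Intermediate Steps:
l = -44
Function('o')(T, f) = Add(-33, T)
Mul(Function('o')(l, -62), Pow(Add(3810, -2337), -1)) = Mul(Add(-33, -44), Pow(Add(3810, -2337), -1)) = Mul(-77, Pow(1473, -1)) = Mul(-77, Rational(1, 1473)) = Rational(-77, 1473)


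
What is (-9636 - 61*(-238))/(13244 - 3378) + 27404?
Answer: 135186373/4933 ≈ 27405.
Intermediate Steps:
(-9636 - 61*(-238))/(13244 - 3378) + 27404 = (-9636 + 14518)/9866 + 27404 = 4882*(1/9866) + 27404 = 2441/4933 + 27404 = 135186373/4933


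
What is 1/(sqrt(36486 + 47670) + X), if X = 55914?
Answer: 9319/521048540 - sqrt(21039)/1563145620 ≈ 1.7792e-5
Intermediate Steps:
1/(sqrt(36486 + 47670) + X) = 1/(sqrt(36486 + 47670) + 55914) = 1/(sqrt(84156) + 55914) = 1/(2*sqrt(21039) + 55914) = 1/(55914 + 2*sqrt(21039))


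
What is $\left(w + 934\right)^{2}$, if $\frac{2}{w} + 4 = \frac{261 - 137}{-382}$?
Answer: $\frac{148649573601}{170569} \approx 8.7149 \cdot 10^{5}$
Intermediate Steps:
$w = - \frac{191}{413}$ ($w = \frac{2}{-4 + \frac{261 - 137}{-382}} = \frac{2}{-4 + 124 \left(- \frac{1}{382}\right)} = \frac{2}{-4 - \frac{62}{191}} = \frac{2}{- \frac{826}{191}} = 2 \left(- \frac{191}{826}\right) = - \frac{191}{413} \approx -0.46247$)
$\left(w + 934\right)^{2} = \left(- \frac{191}{413} + 934\right)^{2} = \left(\frac{385551}{413}\right)^{2} = \frac{148649573601}{170569}$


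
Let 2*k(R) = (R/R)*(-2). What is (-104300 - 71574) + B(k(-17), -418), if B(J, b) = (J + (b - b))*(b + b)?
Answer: -175038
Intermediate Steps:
k(R) = -1 (k(R) = ((R/R)*(-2))/2 = (1*(-2))/2 = (1/2)*(-2) = -1)
B(J, b) = 2*J*b (B(J, b) = (J + 0)*(2*b) = J*(2*b) = 2*J*b)
(-104300 - 71574) + B(k(-17), -418) = (-104300 - 71574) + 2*(-1)*(-418) = -175874 + 836 = -175038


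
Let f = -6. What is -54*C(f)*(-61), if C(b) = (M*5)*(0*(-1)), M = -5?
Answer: 0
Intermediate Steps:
C(b) = 0 (C(b) = (-5*5)*(0*(-1)) = -25*0 = 0)
-54*C(f)*(-61) = -54*0*(-61) = 0*(-61) = 0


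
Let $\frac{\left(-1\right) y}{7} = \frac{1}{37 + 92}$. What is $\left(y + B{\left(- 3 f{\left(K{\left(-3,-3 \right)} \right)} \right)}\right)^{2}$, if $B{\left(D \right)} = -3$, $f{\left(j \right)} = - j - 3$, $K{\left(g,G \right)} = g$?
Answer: $\frac{155236}{16641} \approx 9.3285$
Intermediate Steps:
$f{\left(j \right)} = -3 - j$
$y = - \frac{7}{129}$ ($y = - \frac{7}{37 + 92} = - \frac{7}{129} \approx -0.054264$)
$\left(y + B{\left(- 3 f{\left(K{\left(-3,-3 \right)} \right)} \right)}\right)^{2} = \left(- \frac{7}{129} - 3\right)^{2} = \left(- \frac{394}{129}\right)^{2} = \frac{155236}{16641}$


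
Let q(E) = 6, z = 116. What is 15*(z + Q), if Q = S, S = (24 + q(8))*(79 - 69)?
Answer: 6240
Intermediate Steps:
S = 300 (S = (24 + 6)*(79 - 69) = 30*10 = 300)
Q = 300
15*(z + Q) = 15*(116 + 300) = 15*416 = 6240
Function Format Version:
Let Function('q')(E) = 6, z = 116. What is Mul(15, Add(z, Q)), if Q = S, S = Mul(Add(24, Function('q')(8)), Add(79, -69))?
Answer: 6240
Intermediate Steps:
S = 300 (S = Mul(Add(24, 6), Add(79, -69)) = Mul(30, 10) = 300)
Q = 300
Mul(15, Add(z, Q)) = Mul(15, Add(116, 300)) = Mul(15, 416) = 6240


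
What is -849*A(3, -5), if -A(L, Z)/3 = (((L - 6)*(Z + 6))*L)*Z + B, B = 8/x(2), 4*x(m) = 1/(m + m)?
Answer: 440631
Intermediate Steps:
x(m) = 1/(8*m) (x(m) = 1/(4*(m + m)) = 1/(4*((2*m))) = (1/(2*m))/4 = 1/(8*m))
B = 128 (B = 8/(((⅛)/2)) = 8/(((⅛)*(½))) = 8/(1/16) = 8*16 = 128)
A(L, Z) = -384 - 3*L*Z*(-6 + L)*(6 + Z) (A(L, Z) = -3*((((L - 6)*(Z + 6))*L)*Z + 128) = -3*((((-6 + L)*(6 + Z))*L)*Z + 128) = -3*((L*(-6 + L)*(6 + Z))*Z + 128) = -3*(L*Z*(-6 + L)*(6 + Z) + 128) = -3*(128 + L*Z*(-6 + L)*(6 + Z)) = -384 - 3*L*Z*(-6 + L)*(6 + Z))
-849*A(3, -5) = -849*(-384 - 18*(-5)*3² - 3*3²*(-5)² + 18*3*(-5)² + 108*3*(-5)) = -849*(-384 - 18*(-5)*9 - 3*9*25 + 18*3*25 - 1620) = -849*(-384 + 810 - 675 + 1350 - 1620) = -849*(-519) = 440631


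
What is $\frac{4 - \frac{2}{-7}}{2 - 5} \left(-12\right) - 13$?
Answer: $\frac{29}{7} \approx 4.1429$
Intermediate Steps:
$\frac{4 - \frac{2}{-7}}{2 - 5} \left(-12\right) - 13 = \frac{4 - - \frac{2}{7}}{-3} \left(-12\right) - 13 = \left(4 + \frac{2}{7}\right) \left(- \frac{1}{3}\right) \left(-12\right) - 13 = \frac{30}{7} \left(- \frac{1}{3}\right) \left(-12\right) - 13 = \left(- \frac{10}{7}\right) \left(-12\right) - 13 = \frac{120}{7} - 13 = \frac{29}{7}$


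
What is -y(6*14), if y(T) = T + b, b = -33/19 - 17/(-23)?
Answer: -36272/437 ≈ -83.002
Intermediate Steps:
b = -436/437 (b = -33*1/19 - 17*(-1/23) = -33/19 + 17/23 = -436/437 ≈ -0.99771)
y(T) = -436/437 + T (y(T) = T - 436/437 = -436/437 + T)
-y(6*14) = -(-436/437 + 6*14) = -(-436/437 + 84) = -1*36272/437 = -36272/437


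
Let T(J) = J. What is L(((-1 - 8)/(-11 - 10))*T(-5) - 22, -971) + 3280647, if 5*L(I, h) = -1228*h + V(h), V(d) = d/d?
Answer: 17595624/5 ≈ 3.5191e+6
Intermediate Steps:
V(d) = 1
L(I, h) = ⅕ - 1228*h/5 (L(I, h) = (-1228*h + 1)/5 = (1 - 1228*h)/5 = ⅕ - 1228*h/5)
L(((-1 - 8)/(-11 - 10))*T(-5) - 22, -971) + 3280647 = (⅕ - 1228/5*(-971)) + 3280647 = (⅕ + 1192388/5) + 3280647 = 1192389/5 + 3280647 = 17595624/5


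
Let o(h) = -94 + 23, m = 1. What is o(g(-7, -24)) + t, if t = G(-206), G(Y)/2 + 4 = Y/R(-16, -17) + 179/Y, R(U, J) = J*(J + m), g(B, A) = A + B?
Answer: -576097/7004 ≈ -82.253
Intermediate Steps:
R(U, J) = J*(1 + J) (R(U, J) = J*(J + 1) = J*(1 + J))
o(h) = -71
G(Y) = -8 + 358/Y + Y/136 (G(Y) = -8 + 2*(Y/((-17*(1 - 17))) + 179/Y) = -8 + 2*(Y/((-17*(-16))) + 179/Y) = -8 + 2*(Y/272 + 179/Y) = -8 + 2*(179/Y + Y/272) = -8 + (358/Y + Y/136) = -8 + 358/Y + Y/136)
t = -78813/7004 (t = -8 + 358/(-206) + (1/136)*(-206) = -8 + 358*(-1/206) - 103/68 = -8 - 179/103 - 103/68 = -78813/7004 ≈ -11.253)
o(g(-7, -24)) + t = -71 - 78813/7004 = -576097/7004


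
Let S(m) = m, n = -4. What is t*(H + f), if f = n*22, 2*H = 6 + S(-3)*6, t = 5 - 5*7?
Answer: 2820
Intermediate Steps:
t = -30 (t = 5 - 35 = -30)
H = -6 (H = (6 - 3*6)/2 = (6 - 18)/2 = (½)*(-12) = -6)
f = -88 (f = -4*22 = -88)
t*(H + f) = -30*(-6 - 88) = -30*(-94) = 2820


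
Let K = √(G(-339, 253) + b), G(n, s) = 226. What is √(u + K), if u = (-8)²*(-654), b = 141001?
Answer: √(-41856 + √141227) ≈ 203.67*I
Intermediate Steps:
u = -41856 (u = 64*(-654) = -41856)
K = √141227 (K = √(226 + 141001) = √141227 ≈ 375.80)
√(u + K) = √(-41856 + √141227)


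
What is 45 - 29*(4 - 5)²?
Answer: 16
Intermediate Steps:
45 - 29*(4 - 5)² = 45 - 29*(-1)² = 45 - 29*1 = 45 - 29 = 16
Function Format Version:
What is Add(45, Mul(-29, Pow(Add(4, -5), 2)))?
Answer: 16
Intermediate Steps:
Add(45, Mul(-29, Pow(Add(4, -5), 2))) = Add(45, Mul(-29, Pow(-1, 2))) = Add(45, Mul(-29, 1)) = Add(45, -29) = 16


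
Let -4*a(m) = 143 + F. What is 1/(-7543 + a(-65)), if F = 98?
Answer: -4/30413 ≈ -0.00013152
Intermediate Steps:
a(m) = -241/4 (a(m) = -(143 + 98)/4 = -1/4*241 = -241/4)
1/(-7543 + a(-65)) = 1/(-7543 - 241/4) = 1/(-30413/4) = -4/30413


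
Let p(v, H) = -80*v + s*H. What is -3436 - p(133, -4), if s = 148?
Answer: 7796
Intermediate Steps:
p(v, H) = -80*v + 148*H
-3436 - p(133, -4) = -3436 - (-80*133 + 148*(-4)) = -3436 - (-10640 - 592) = -3436 - 1*(-11232) = -3436 + 11232 = 7796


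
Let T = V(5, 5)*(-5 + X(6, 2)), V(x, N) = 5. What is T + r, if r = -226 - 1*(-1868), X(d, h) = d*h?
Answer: 1677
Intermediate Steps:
T = 35 (T = 5*(-5 + 6*2) = 5*(-5 + 12) = 5*7 = 35)
r = 1642 (r = -226 + 1868 = 1642)
T + r = 35 + 1642 = 1677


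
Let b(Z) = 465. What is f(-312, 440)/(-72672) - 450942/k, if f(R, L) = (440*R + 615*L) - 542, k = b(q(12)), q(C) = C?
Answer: -5472099799/5632080 ≈ -971.59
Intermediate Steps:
k = 465
f(R, L) = -542 + 440*R + 615*L
f(-312, 440)/(-72672) - 450942/k = (-542 + 440*(-312) + 615*440)/(-72672) - 450942/465 = (-542 - 137280 + 270600)*(-1/72672) - 450942*1/465 = 132778*(-1/72672) - 150314/155 = -66389/36336 - 150314/155 = -5472099799/5632080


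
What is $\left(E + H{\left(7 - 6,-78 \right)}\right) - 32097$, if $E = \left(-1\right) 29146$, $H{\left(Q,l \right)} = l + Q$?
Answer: $-61320$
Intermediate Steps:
$H{\left(Q,l \right)} = Q + l$
$E = -29146$
$\left(E + H{\left(7 - 6,-78 \right)}\right) - 32097 = \left(-29146 + \left(\left(7 - 6\right) - 78\right)\right) - 32097 = \left(-29146 + \left(1 - 78\right)\right) - 32097 = \left(-29146 - 77\right) - 32097 = -29223 - 32097 = -61320$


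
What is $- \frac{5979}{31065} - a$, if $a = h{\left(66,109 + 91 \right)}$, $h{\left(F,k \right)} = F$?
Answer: $- \frac{685423}{10355} \approx -66.193$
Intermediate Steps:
$a = 66$
$- \frac{5979}{31065} - a = - \frac{5979}{31065} - 66 = \left(-5979\right) \frac{1}{31065} - 66 = - \frac{1993}{10355} - 66 = - \frac{685423}{10355}$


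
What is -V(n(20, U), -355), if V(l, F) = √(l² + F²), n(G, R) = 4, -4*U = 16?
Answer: -√126041 ≈ -355.02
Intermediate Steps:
U = -4 (U = -¼*16 = -4)
V(l, F) = √(F² + l²)
-V(n(20, U), -355) = -√((-355)² + 4²) = -√(126025 + 16) = -√126041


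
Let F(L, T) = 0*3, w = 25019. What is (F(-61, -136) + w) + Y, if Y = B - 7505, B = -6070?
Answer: 11444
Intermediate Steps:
F(L, T) = 0
Y = -13575 (Y = -6070 - 7505 = -13575)
(F(-61, -136) + w) + Y = (0 + 25019) - 13575 = 25019 - 13575 = 11444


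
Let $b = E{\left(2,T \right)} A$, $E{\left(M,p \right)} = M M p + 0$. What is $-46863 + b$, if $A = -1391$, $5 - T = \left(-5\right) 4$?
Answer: $-185963$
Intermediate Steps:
$T = 25$ ($T = 5 - \left(-5\right) 4 = 5 - -20 = 5 + 20 = 25$)
$E{\left(M,p \right)} = p M^{2}$ ($E{\left(M,p \right)} = M^{2} p + 0 = p M^{2} + 0 = p M^{2}$)
$b = -139100$ ($b = 25 \cdot 2^{2} \left(-1391\right) = 25 \cdot 4 \left(-1391\right) = 100 \left(-1391\right) = -139100$)
$-46863 + b = -46863 - 139100 = -185963$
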